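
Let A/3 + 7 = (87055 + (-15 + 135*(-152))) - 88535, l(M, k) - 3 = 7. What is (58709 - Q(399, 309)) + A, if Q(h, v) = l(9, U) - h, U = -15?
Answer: -6968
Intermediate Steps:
l(M, k) = 10 (l(M, k) = 3 + 7 = 10)
Q(h, v) = 10 - h
A = -66066 (A = -21 + 3*((87055 + (-15 + 135*(-152))) - 88535) = -21 + 3*((87055 + (-15 - 20520)) - 88535) = -21 + 3*((87055 - 20535) - 88535) = -21 + 3*(66520 - 88535) = -21 + 3*(-22015) = -21 - 66045 = -66066)
(58709 - Q(399, 309)) + A = (58709 - (10 - 1*399)) - 66066 = (58709 - (10 - 399)) - 66066 = (58709 - 1*(-389)) - 66066 = (58709 + 389) - 66066 = 59098 - 66066 = -6968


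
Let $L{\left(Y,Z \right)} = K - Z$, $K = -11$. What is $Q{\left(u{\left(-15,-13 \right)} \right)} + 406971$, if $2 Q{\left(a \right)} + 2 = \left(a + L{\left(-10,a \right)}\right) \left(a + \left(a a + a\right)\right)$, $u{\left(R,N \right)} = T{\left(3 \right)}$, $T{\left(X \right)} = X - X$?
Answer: $406970$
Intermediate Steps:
$T{\left(X \right)} = 0$
$u{\left(R,N \right)} = 0$
$L{\left(Y,Z \right)} = -11 - Z$
$Q{\left(a \right)} = -1 - 11 a - \frac{11 a^{2}}{2}$ ($Q{\left(a \right)} = -1 + \frac{\left(a - \left(11 + a\right)\right) \left(a + \left(a a + a\right)\right)}{2} = -1 + \frac{\left(-11\right) \left(a + \left(a^{2} + a\right)\right)}{2} = -1 + \frac{\left(-11\right) \left(a + \left(a + a^{2}\right)\right)}{2} = -1 + \frac{\left(-11\right) \left(a^{2} + 2 a\right)}{2} = -1 + \frac{- 22 a - 11 a^{2}}{2} = -1 - \left(11 a + \frac{11 a^{2}}{2}\right) = -1 - 11 a - \frac{11 a^{2}}{2}$)
$Q{\left(u{\left(-15,-13 \right)} \right)} + 406971 = \left(-1 - 0 - \frac{11 \cdot 0^{2}}{2}\right) + 406971 = \left(-1 + 0 - 0\right) + 406971 = \left(-1 + 0 + 0\right) + 406971 = -1 + 406971 = 406970$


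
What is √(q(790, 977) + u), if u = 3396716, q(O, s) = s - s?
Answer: 2*√849179 ≈ 1843.0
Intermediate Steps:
q(O, s) = 0
√(q(790, 977) + u) = √(0 + 3396716) = √3396716 = 2*√849179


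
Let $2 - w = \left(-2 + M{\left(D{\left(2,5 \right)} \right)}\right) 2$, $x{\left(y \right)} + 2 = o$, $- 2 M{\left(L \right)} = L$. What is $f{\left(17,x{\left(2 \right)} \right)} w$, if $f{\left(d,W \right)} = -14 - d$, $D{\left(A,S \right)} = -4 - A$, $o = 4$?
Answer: $0$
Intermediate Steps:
$M{\left(L \right)} = - \frac{L}{2}$
$x{\left(y \right)} = 2$ ($x{\left(y \right)} = -2 + 4 = 2$)
$w = 0$ ($w = 2 - \left(-2 - \frac{-4 - 2}{2}\right) 2 = 2 - \left(-2 - -3\right) 2 = 2 - \left(-2 + 3\right) 2 = 2 - 1 \cdot 2 = 2 - 2 = 0$)
$f{\left(17,x{\left(2 \right)} \right)} w = \left(-14 - 17\right) 0 = \left(-31\right) 0 = 0$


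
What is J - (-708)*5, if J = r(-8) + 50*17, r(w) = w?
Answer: 4382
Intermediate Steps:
J = 842 (J = -8 + 50*17 = -8 + 850 = 842)
J - (-708)*5 = 842 - (-708)*5 = 842 - 1*(-3540) = 842 + 3540 = 4382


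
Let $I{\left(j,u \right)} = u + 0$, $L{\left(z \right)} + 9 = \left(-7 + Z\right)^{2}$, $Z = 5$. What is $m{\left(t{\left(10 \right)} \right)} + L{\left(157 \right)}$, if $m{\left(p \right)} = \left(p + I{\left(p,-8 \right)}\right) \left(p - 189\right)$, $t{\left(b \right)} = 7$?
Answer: $177$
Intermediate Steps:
$L{\left(z \right)} = -5$ ($L{\left(z \right)} = -9 + \left(-7 + 5\right)^{2} = -9 + \left(-2\right)^{2} = -9 + 4 = -5$)
$I{\left(j,u \right)} = u$
$m{\left(p \right)} = \left(-189 + p\right) \left(-8 + p\right)$ ($m{\left(p \right)} = \left(p - 8\right) \left(p - 189\right) = \left(-8 + p\right) \left(-189 + p\right) = \left(-189 + p\right) \left(-8 + p\right)$)
$m{\left(t{\left(10 \right)} \right)} + L{\left(157 \right)} = \left(1512 + 7^{2} - 1379\right) - 5 = \left(1512 + 49 - 1379\right) - 5 = 182 - 5 = 177$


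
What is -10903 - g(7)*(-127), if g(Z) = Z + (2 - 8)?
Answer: -10776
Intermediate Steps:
g(Z) = -6 + Z (g(Z) = Z - 6 = -6 + Z)
-10903 - g(7)*(-127) = -10903 - (-6 + 7)*(-127) = -10903 - (-127) = -10903 - 1*(-127) = -10903 + 127 = -10776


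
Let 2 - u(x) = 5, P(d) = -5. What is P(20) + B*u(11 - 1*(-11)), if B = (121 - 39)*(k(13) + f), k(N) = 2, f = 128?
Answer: -31985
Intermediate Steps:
u(x) = -3 (u(x) = 2 - 1*5 = 2 - 5 = -3)
B = 10660 (B = (121 - 39)*(2 + 128) = 82*130 = 10660)
P(20) + B*u(11 - 1*(-11)) = -5 + 10660*(-3) = -5 - 31980 = -31985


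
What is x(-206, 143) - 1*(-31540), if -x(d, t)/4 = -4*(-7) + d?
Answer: 32252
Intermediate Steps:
x(d, t) = -112 - 4*d (x(d, t) = -4*(-4*(-7) + d) = -4*(28 + d) = -112 - 4*d)
x(-206, 143) - 1*(-31540) = (-112 - 4*(-206)) - 1*(-31540) = (-112 + 824) + 31540 = 712 + 31540 = 32252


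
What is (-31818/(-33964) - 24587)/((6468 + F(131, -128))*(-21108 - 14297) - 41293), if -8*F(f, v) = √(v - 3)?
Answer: 437162280414159200/4072551876560451585423 + 59129256750500*I*√131/28507863135923161097961 ≈ 0.00010734 + 2.374e-8*I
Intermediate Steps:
F(f, v) = -√(-3 + v)/8 (F(f, v) = -√(v - 3)/8 = -√(-3 + v)/8)
(-31818/(-33964) - 24587)/((6468 + F(131, -128))*(-21108 - 14297) - 41293) = (-31818/(-33964) - 24587)/((6468 - √(-3 - 128)/8)*(-21108 - 14297) - 41293) = (-31818*(-1/33964) - 24587)/((6468 - I*√131/8)*(-35405) - 41293) = (15909/16982 - 24587)/((6468 - I*√131/8)*(-35405) - 41293) = -417520525/(16982*((6468 - I*√131/8)*(-35405) - 41293)) = -417520525/(16982*((-228999540 + 35405*I*√131/8) - 41293)) = -417520525/(16982*(-229040833 + 35405*I*√131/8))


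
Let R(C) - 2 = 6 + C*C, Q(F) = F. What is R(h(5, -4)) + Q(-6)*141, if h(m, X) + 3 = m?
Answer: -834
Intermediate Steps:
h(m, X) = -3 + m
R(C) = 8 + C**2 (R(C) = 2 + (6 + C*C) = 2 + (6 + C**2) = 8 + C**2)
R(h(5, -4)) + Q(-6)*141 = (8 + (-3 + 5)**2) - 6*141 = (8 + 2**2) - 846 = (8 + 4) - 846 = 12 - 846 = -834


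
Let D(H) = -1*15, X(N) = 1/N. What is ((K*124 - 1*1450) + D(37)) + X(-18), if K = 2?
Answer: -21907/18 ≈ -1217.1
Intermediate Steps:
D(H) = -15
((K*124 - 1*1450) + D(37)) + X(-18) = ((2*124 - 1*1450) - 15) + 1/(-18) = ((248 - 1450) - 15) - 1/18 = (-1202 - 15) - 1/18 = -1217 - 1/18 = -21907/18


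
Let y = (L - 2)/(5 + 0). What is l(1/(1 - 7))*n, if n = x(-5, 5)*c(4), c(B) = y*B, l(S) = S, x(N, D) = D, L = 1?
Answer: ⅔ ≈ 0.66667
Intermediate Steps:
y = -⅕ (y = (1 - 2)/(5 + 0) = -1/5 = -1*⅕ = -⅕ ≈ -0.20000)
c(B) = -B/5
n = -4 (n = 5*(-⅕*4) = 5*(-⅘) = -4)
l(1/(1 - 7))*n = -4/(1 - 7) = -4/(-6) = -⅙*(-4) = ⅔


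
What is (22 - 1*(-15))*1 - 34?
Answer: 3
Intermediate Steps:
(22 - 1*(-15))*1 - 34 = (22 + 15)*1 - 34 = 37*1 - 34 = 37 - 34 = 3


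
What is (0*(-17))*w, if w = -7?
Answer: 0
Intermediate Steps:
(0*(-17))*w = (0*(-17))*(-7) = 0*(-7) = 0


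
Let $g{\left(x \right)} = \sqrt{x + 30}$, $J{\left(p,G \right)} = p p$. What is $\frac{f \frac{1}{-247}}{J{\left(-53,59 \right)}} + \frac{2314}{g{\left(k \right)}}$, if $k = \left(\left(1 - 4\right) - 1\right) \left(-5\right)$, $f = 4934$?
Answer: $- \frac{4934}{693823} + \frac{1157 \sqrt{2}}{5} \approx 327.24$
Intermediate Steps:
$k = 20$ ($k = \left(-3 - 1\right) \left(-5\right) = \left(-4\right) \left(-5\right) = 20$)
$J{\left(p,G \right)} = p^{2}$
$g{\left(x \right)} = \sqrt{30 + x}$
$\frac{f \frac{1}{-247}}{J{\left(-53,59 \right)}} + \frac{2314}{g{\left(k \right)}} = \frac{4934 \frac{1}{-247}}{\left(-53\right)^{2}} + \frac{2314}{\sqrt{30 + 20}} = \frac{4934 \left(- \frac{1}{247}\right)}{2809} + \frac{2314}{\sqrt{50}} = \left(- \frac{4934}{247}\right) \frac{1}{2809} + \frac{2314}{5 \sqrt{2}} = - \frac{4934}{693823} + 2314 \frac{\sqrt{2}}{10} = - \frac{4934}{693823} + \frac{1157 \sqrt{2}}{5}$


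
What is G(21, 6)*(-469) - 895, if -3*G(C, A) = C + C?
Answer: 5671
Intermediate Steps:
G(C, A) = -2*C/3 (G(C, A) = -(C + C)/3 = -2*C/3)
G(21, 6)*(-469) - 895 = -2/3*21*(-469) - 895 = -14*(-469) - 895 = 6566 - 895 = 5671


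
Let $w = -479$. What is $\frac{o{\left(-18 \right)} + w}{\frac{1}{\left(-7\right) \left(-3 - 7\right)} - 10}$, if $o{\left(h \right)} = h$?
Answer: $\frac{34790}{699} \approx 49.771$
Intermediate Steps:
$\frac{o{\left(-18 \right)} + w}{\frac{1}{\left(-7\right) \left(-3 - 7\right)} - 10} = \frac{-18 - 479}{\frac{1}{\left(-7\right) \left(-3 - 7\right)} - 10} = - \frac{497}{\frac{1}{\left(-7\right) \left(-10\right)} - 10} = - \frac{497}{\frac{1}{70} - 10} = - \frac{497}{- \frac{699}{70}} = \left(-497\right) \left(- \frac{70}{699}\right) = \frac{34790}{699}$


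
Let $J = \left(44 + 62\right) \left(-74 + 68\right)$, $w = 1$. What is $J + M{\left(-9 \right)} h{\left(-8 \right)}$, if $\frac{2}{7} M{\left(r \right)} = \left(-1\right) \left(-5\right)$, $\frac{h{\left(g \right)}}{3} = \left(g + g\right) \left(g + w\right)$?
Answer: $5244$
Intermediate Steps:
$h{\left(g \right)} = 6 g \left(1 + g\right)$ ($h{\left(g \right)} = 3 \left(g + g\right) \left(g + 1\right) = 3 \cdot 2 g \left(1 + g\right) = 6 g \left(1 + g\right)$)
$J = -636$ ($J = 106 \left(-6\right) = -636$)
$M{\left(r \right)} = \frac{35}{2}$ ($M{\left(r \right)} = \frac{7 \left(\left(-1\right) \left(-5\right)\right)}{2} = \frac{7}{2} \cdot 5 = \frac{35}{2}$)
$J + M{\left(-9 \right)} h{\left(-8 \right)} = -636 + \frac{35 \cdot 6 \left(-8\right) \left(1 - 8\right)}{2} = -636 + \frac{35 \cdot 6 \left(-8\right) \left(-7\right)}{2} = -636 + \frac{35}{2} \cdot 336 = -636 + 5880 = 5244$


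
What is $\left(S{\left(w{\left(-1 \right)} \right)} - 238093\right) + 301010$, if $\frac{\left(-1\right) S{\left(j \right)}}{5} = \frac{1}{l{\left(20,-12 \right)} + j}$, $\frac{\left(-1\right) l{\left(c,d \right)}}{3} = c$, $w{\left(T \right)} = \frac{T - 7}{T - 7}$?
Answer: $\frac{3712108}{59} \approx 62917.0$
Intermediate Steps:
$w{\left(T \right)} = 1$ ($w{\left(T \right)} = \frac{-7 + T}{-7 + T} = 1$)
$l{\left(c,d \right)} = - 3 c$
$S{\left(j \right)} = - \frac{5}{-60 + j}$ ($S{\left(j \right)} = - \frac{5}{\left(-3\right) 20 + j} = - \frac{5}{-60 + j}$)
$\left(S{\left(w{\left(-1 \right)} \right)} - 238093\right) + 301010 = \left(- \frac{5}{-60 + 1} - 238093\right) + 301010 = \left(- \frac{5}{-59} - 238093\right) + 301010 = \left(\left(-5\right) \left(- \frac{1}{59}\right) - 238093\right) + 301010 = \left(\frac{5}{59} - 238093\right) + 301010 = - \frac{14047482}{59} + 301010 = \frac{3712108}{59}$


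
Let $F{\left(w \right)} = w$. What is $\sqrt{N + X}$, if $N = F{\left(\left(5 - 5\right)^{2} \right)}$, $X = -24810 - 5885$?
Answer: $i \sqrt{30695} \approx 175.2 i$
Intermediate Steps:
$X = -30695$
$N = 0$ ($N = \left(5 - 5\right)^{2} = 0^{2} = 0$)
$\sqrt{N + X} = \sqrt{0 - 30695} = \sqrt{-30695} = i \sqrt{30695}$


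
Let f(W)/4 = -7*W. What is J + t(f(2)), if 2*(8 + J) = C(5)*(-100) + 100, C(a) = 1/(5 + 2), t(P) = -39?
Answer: -29/7 ≈ -4.1429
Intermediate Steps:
f(W) = -28*W (f(W) = 4*(-7*W) = -28*W)
C(a) = 1/7
J = 244/7 (J = -8 + ((1/7)*(-100) + 100)/2 = -8 + (-100/7 + 100)/2 = -8 + (1/2)*(600/7) = -8 + 300/7 = 244/7 ≈ 34.857)
J + t(f(2)) = 244/7 - 39 = -29/7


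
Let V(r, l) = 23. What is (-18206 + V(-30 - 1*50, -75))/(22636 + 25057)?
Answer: -18183/47693 ≈ -0.38125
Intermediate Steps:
(-18206 + V(-30 - 1*50, -75))/(22636 + 25057) = (-18206 + 23)/(22636 + 25057) = -18183/47693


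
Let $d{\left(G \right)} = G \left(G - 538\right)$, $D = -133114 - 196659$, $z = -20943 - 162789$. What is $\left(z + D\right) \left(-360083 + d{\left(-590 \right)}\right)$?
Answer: $-156843426685$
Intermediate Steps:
$z = -183732$ ($z = -20943 - 162789 = -183732$)
$D = -329773$ ($D = -133114 - 196659 = -329773$)
$d{\left(G \right)} = G \left(-538 + G\right)$
$\left(z + D\right) \left(-360083 + d{\left(-590 \right)}\right) = \left(-183732 - 329773\right) \left(-360083 - 590 \left(-538 - 590\right)\right) = - 513505 \left(-360083 - -665520\right) = - 513505 \left(-360083 + 665520\right) = \left(-513505\right) 305437 = -156843426685$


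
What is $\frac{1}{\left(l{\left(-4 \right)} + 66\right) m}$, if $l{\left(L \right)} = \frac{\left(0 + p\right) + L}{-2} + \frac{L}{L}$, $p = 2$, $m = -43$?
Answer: $- \frac{1}{2924} \approx -0.000342$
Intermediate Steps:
$l{\left(L \right)} = - \frac{L}{2}$ ($l{\left(L \right)} = \frac{\left(0 + 2\right) + L}{-2} + \frac{L}{L} = \left(2 + L\right) \left(- \frac{1}{2}\right) + 1 = \left(-1 - \frac{L}{2}\right) + 1 = - \frac{L}{2}$)
$\frac{1}{\left(l{\left(-4 \right)} + 66\right) m} = \frac{1}{\left(\left(- \frac{1}{2}\right) \left(-4\right) + 66\right) \left(-43\right)} = \frac{1}{\left(2 + 66\right) \left(-43\right)} = \frac{1}{68 \left(-43\right)} = \frac{1}{-2924} = - \frac{1}{2924}$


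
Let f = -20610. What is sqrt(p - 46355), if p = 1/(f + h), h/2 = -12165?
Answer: I*sqrt(23404681230735)/22470 ≈ 215.3*I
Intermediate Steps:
h = -24330 (h = 2*(-12165) = -24330)
p = -1/44940 (p = 1/(-20610 - 24330) = 1/(-44940) = -1/44940 ≈ -2.2252e-5)
sqrt(p - 46355) = sqrt(-1/44940 - 46355) = sqrt(-2083193701/44940) = I*sqrt(23404681230735)/22470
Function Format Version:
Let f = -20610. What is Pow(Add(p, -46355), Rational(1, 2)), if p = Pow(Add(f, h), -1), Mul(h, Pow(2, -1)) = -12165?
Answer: Mul(Rational(1, 22470), I, Pow(23404681230735, Rational(1, 2))) ≈ Mul(215.30, I)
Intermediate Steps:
h = -24330 (h = Mul(2, -12165) = -24330)
p = Rational(-1, 44940) (p = Pow(Add(-20610, -24330), -1) = Pow(-44940, -1) = Rational(-1, 44940) ≈ -2.2252e-5)
Pow(Add(p, -46355), Rational(1, 2)) = Pow(Add(Rational(-1, 44940), -46355), Rational(1, 2)) = Pow(Rational(-2083193701, 44940), Rational(1, 2)) = Mul(Rational(1, 22470), I, Pow(23404681230735, Rational(1, 2)))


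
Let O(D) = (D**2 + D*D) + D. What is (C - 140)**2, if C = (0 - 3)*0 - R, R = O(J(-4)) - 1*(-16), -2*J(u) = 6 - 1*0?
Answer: 29241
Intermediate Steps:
J(u) = -3 (J(u) = -(6 - 1*0)/2 = -(6 + 0)/2 = -1/2*6 = -3)
O(D) = D + 2*D**2 (O(D) = (D**2 + D**2) + D = 2*D**2 + D = D + 2*D**2)
R = 31 (R = -3*(1 + 2*(-3)) - 1*(-16) = -3*(1 - 6) + 16 = -3*(-5) + 16 = 15 + 16 = 31)
C = -31 (C = (0 - 3)*0 - 1*31 = -3*0 - 31 = 0 - 31 = -31)
(C - 140)**2 = (-31 - 140)**2 = (-171)**2 = 29241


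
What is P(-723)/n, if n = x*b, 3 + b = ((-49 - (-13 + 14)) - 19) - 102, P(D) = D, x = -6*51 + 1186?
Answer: 241/51040 ≈ 0.0047218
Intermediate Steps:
x = 880 (x = -306 + 1186 = 880)
b = -174 (b = -3 + (((-49 - (-13 + 14)) - 19) - 102) = -3 + (((-49 - 1*1) - 19) - 102) = -3 + (((-49 - 1) - 19) - 102) = -3 + ((-50 - 19) - 102) = -3 + (-69 - 102) = -3 - 171 = -174)
n = -153120 (n = 880*(-174) = -153120)
P(-723)/n = -723/(-153120) = -723*(-1/153120) = 241/51040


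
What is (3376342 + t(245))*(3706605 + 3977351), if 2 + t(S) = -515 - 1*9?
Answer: 25939621608096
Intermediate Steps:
t(S) = -526 (t(S) = -2 + (-515 - 1*9) = -2 + (-515 - 9) = -2 - 524 = -526)
(3376342 + t(245))*(3706605 + 3977351) = (3376342 - 526)*(3706605 + 3977351) = 3375816*7683956 = 25939621608096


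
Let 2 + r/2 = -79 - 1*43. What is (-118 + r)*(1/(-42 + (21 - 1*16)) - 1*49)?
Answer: 663924/37 ≈ 17944.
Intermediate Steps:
r = -248 (r = -4 + 2*(-79 - 1*43) = -4 + 2*(-79 - 43) = -4 + 2*(-122) = -4 - 244 = -248)
(-118 + r)*(1/(-42 + (21 - 1*16)) - 1*49) = (-118 - 248)*(1/(-42 + (21 - 1*16)) - 1*49) = -366*(1/(-42 + (21 - 16)) - 49) = -366*(1/(-42 + 5) - 49) = -366*(1/(-37) - 49) = -366*(-1/37 - 49) = -366*(-1814/37) = 663924/37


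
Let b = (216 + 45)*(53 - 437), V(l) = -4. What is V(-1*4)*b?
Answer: 400896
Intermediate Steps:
b = -100224 (b = 261*(-384) = -100224)
V(-1*4)*b = -4*(-100224) = 400896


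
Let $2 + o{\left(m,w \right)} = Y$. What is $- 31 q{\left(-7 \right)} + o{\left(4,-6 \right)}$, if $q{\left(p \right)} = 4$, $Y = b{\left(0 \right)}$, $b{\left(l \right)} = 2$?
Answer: $-124$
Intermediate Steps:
$Y = 2$
$o{\left(m,w \right)} = 0$ ($o{\left(m,w \right)} = -2 + 2 = 0$)
$- 31 q{\left(-7 \right)} + o{\left(4,-6 \right)} = \left(-31\right) 4 + 0 = -124 + 0 = -124$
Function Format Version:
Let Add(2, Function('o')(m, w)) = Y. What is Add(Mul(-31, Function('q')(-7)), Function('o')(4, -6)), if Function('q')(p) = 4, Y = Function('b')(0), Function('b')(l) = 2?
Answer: -124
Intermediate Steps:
Y = 2
Function('o')(m, w) = 0 (Function('o')(m, w) = Add(-2, 2) = 0)
Add(Mul(-31, Function('q')(-7)), Function('o')(4, -6)) = Add(Mul(-31, 4), 0) = Add(-124, 0) = -124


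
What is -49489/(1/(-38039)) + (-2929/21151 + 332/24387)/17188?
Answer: 16689848643699358288685/8865732603156 ≈ 1.8825e+9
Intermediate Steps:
-49489/(1/(-38039)) + (-2929/21151 + 332/24387)/17188 = -49489/(-1/38039) + (-2929*1/21151 + 332*(1/24387))*(1/17188) = -49489*(-38039) + (-2929/21151 + 332/24387)*(1/17188) = 1882512071 - 64407391/515809437*1/17188 = 1882512071 - 64407391/8865732603156 = 16689848643699358288685/8865732603156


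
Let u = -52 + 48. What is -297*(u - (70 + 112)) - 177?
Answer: 55065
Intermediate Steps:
u = -4
-297*(u - (70 + 112)) - 177 = -297*(-4 - (70 + 112)) - 177 = -297*(-4 - 1*182) - 177 = -297*(-4 - 182) - 177 = -297*(-186) - 177 = 55242 - 177 = 55065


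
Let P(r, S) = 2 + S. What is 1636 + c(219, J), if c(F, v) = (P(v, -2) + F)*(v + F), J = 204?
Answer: 94273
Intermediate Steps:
c(F, v) = F*(F + v) (c(F, v) = ((2 - 2) + F)*(v + F) = (0 + F)*(F + v) = F*(F + v))
1636 + c(219, J) = 1636 + 219*(219 + 204) = 1636 + 219*423 = 1636 + 92637 = 94273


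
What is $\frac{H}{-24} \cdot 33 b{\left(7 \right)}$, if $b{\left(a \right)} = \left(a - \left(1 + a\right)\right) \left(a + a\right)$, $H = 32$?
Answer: $616$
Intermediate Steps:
$b{\left(a \right)} = - 2 a$
$\frac{H}{-24} \cdot 33 b{\left(7 \right)} = \frac{32}{-24} \cdot 33 \left(\left(-2\right) 7\right) = 32 \left(- \frac{1}{24}\right) 33 \left(-14\right) = \left(- \frac{4}{3}\right) 33 \left(-14\right) = \left(-44\right) \left(-14\right) = 616$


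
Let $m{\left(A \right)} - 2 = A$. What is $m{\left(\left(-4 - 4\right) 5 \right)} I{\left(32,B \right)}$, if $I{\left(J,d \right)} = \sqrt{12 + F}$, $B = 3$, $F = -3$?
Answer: $-114$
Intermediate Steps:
$m{\left(A \right)} = 2 + A$
$I{\left(J,d \right)} = 3$ ($I{\left(J,d \right)} = \sqrt{12 - 3} = \sqrt{9} = 3$)
$m{\left(\left(-4 - 4\right) 5 \right)} I{\left(32,B \right)} = \left(2 + \left(-4 - 4\right) 5\right) 3 = \left(2 - 40\right) 3 = \left(-38\right) 3 = -114$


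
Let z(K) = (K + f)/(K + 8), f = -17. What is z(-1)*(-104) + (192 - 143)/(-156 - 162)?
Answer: 594953/2226 ≈ 267.27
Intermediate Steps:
z(K) = (-17 + K)/(8 + K) (z(K) = (K - 17)/(K + 8) = (-17 + K)/(8 + K))
z(-1)*(-104) + (192 - 143)/(-156 - 162) = ((-17 - 1)/(8 - 1))*(-104) + (192 - 143)/(-156 - 162) = (-18/7)*(-104) + 49/(-318) = ((⅐)*(-18))*(-104) + 49*(-1/318) = -18/7*(-104) - 49/318 = 1872/7 - 49/318 = 594953/2226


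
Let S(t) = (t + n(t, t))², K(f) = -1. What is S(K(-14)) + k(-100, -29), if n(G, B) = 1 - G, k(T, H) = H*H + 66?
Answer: 908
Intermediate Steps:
k(T, H) = 66 + H² (k(T, H) = H² + 66 = 66 + H²)
S(t) = 1 (S(t) = (t + (1 - t))² = 1² = 1)
S(K(-14)) + k(-100, -29) = 1 + (66 + (-29)²) = 1 + (66 + 841) = 1 + 907 = 908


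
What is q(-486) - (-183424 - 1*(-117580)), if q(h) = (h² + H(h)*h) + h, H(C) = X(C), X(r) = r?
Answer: 537750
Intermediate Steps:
H(C) = C
q(h) = h + 2*h² (q(h) = (h² + h*h) + h = (h² + h²) + h = 2*h² + h = h + 2*h²)
q(-486) - (-183424 - 1*(-117580)) = -486*(1 + 2*(-486)) - (-183424 - 1*(-117580)) = -486*(1 - 972) - (-183424 + 117580) = -486*(-971) - 1*(-65844) = 471906 + 65844 = 537750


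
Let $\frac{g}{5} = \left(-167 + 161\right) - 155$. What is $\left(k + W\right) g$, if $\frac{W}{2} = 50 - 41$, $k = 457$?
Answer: $-382375$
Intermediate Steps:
$W = 18$ ($W = 2 \left(50 - 41\right) = 2 \cdot 9 = 18$)
$g = -805$ ($g = 5 \left(\left(-167 + 161\right) - 155\right) = 5 \left(-6 - 155\right) = 5 \left(-161\right) = -805$)
$\left(k + W\right) g = \left(457 + 18\right) \left(-805\right) = 475 \left(-805\right) = -382375$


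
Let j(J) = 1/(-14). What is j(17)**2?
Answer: 1/196 ≈ 0.0051020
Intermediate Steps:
j(J) = -1/14
j(17)**2 = (-1/14)**2 = 1/196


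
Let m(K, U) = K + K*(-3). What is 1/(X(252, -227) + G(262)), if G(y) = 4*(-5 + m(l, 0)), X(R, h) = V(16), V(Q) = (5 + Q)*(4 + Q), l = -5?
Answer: 1/440 ≈ 0.0022727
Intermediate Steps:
V(Q) = (4 + Q)*(5 + Q)
m(K, U) = -2*K (m(K, U) = K - 3*K = -2*K)
X(R, h) = 420 (X(R, h) = 20 + 16**2 + 9*16 = 20 + 256 + 144 = 420)
G(y) = 20 (G(y) = 4*(-5 - 2*(-5)) = 4*(-5 + 10) = 4*5 = 20)
1/(X(252, -227) + G(262)) = 1/(420 + 20) = 1/440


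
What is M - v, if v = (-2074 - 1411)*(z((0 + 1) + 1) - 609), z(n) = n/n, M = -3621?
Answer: -2122501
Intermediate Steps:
z(n) = 1
v = 2118880 (v = (-2074 - 1411)*(1 - 609) = -3485*(-608) = 2118880)
M - v = -3621 - 1*2118880 = -3621 - 2118880 = -2122501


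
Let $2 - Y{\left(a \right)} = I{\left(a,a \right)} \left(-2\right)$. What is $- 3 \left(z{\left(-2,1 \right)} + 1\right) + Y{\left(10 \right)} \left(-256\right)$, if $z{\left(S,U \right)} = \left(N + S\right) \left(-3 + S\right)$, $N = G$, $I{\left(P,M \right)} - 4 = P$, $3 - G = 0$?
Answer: $-7668$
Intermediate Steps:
$G = 3$ ($G = 3 - 0 = 3 + 0 = 3$)
$I{\left(P,M \right)} = 4 + P$
$N = 3$
$Y{\left(a \right)} = 10 + 2 a$ ($Y{\left(a \right)} = 2 - \left(4 + a\right) \left(-2\right) = 2 - \left(-8 - 2 a\right) = 2 + \left(8 + 2 a\right) = 10 + 2 a$)
$z{\left(S,U \right)} = \left(-3 + S\right) \left(3 + S\right)$ ($z{\left(S,U \right)} = \left(3 + S\right) \left(-3 + S\right) = \left(-3 + S\right) \left(3 + S\right)$)
$- 3 \left(z{\left(-2,1 \right)} + 1\right) + Y{\left(10 \right)} \left(-256\right) = - 3 \left(\left(-9 + \left(-2\right)^{2}\right) + 1\right) + \left(10 + 2 \cdot 10\right) \left(-256\right) = - 3 \left(\left(-9 + 4\right) + 1\right) + \left(10 + 20\right) \left(-256\right) = - 3 \left(-5 + 1\right) + 30 \left(-256\right) = \left(-3\right) \left(-4\right) - 7680 = 12 - 7680 = -7668$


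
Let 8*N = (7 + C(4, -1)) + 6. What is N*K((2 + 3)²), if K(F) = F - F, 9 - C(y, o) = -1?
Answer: 0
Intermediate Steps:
C(y, o) = 10 (C(y, o) = 9 - 1*(-1) = 9 + 1 = 10)
K(F) = 0
N = 23/8 (N = ((7 + 10) + 6)/8 = (17 + 6)/8 = (⅛)*23 = 23/8 ≈ 2.8750)
N*K((2 + 3)²) = (23/8)*0 = 0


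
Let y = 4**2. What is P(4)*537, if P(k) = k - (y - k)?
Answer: -4296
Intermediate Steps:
y = 16
P(k) = -16 + 2*k (P(k) = k - (16 - k) = k + (-16 + k) = -16 + 2*k)
P(4)*537 = (-16 + 2*4)*537 = (-16 + 8)*537 = -8*537 = -4296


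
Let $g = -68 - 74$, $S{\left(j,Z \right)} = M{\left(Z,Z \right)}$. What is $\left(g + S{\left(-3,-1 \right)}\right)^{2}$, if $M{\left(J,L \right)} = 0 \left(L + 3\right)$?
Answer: $20164$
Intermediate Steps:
$M{\left(J,L \right)} = 0$ ($M{\left(J,L \right)} = 0 \left(3 + L\right) = 0$)
$S{\left(j,Z \right)} = 0$
$g = -142$
$\left(g + S{\left(-3,-1 \right)}\right)^{2} = \left(-142 + 0\right)^{2} = \left(-142\right)^{2} = 20164$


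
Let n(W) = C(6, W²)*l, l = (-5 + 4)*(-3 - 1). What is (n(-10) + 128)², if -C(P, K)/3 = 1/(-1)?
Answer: 19600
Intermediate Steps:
C(P, K) = 3 (C(P, K) = -3/(-1) = -3*(-1) = 3)
l = 4 (l = -1*(-4) = 4)
n(W) = 12 (n(W) = 3*4 = 12)
(n(-10) + 128)² = (12 + 128)² = 140² = 19600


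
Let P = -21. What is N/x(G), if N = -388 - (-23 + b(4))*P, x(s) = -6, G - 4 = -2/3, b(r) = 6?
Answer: 745/6 ≈ 124.17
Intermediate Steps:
G = 10/3 (G = 4 - 2/3 = 4 - 2*⅓ = 4 - ⅔ = 10/3 ≈ 3.3333)
N = -745 (N = -388 - (-23 + 6)*(-21) = -388 - (-17)*(-21) = -388 - 1*357 = -388 - 357 = -745)
N/x(G) = -745/(-6) = -⅙*(-745) = 745/6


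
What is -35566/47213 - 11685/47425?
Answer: -447680291/447815305 ≈ -0.99970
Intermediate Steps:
-35566/47213 - 11685/47425 = -35566*1/47213 - 11685*1/47425 = -35566/47213 - 2337/9485 = -447680291/447815305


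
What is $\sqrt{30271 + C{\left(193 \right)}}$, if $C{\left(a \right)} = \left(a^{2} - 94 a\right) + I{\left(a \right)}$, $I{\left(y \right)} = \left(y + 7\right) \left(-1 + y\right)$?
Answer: $\sqrt{87778} \approx 296.27$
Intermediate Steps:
$I{\left(y \right)} = \left(-1 + y\right) \left(7 + y\right)$ ($I{\left(y \right)} = \left(7 + y\right) \left(-1 + y\right) = \left(-1 + y\right) \left(7 + y\right)$)
$C{\left(a \right)} = -7 - 88 a + 2 a^{2}$ ($C{\left(a \right)} = \left(a^{2} - 94 a\right) + \left(-7 + a^{2} + 6 a\right) = -7 - 88 a + 2 a^{2}$)
$\sqrt{30271 + C{\left(193 \right)}} = \sqrt{30271 - \left(16991 - 74498\right)} = \sqrt{30271 - -57507} = \sqrt{30271 + 57507} = \sqrt{87778}$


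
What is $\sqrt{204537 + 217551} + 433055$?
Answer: $433055 + 2 \sqrt{105522} \approx 4.337 \cdot 10^{5}$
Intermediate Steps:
$\sqrt{204537 + 217551} + 433055 = \sqrt{422088} + 433055 = 2 \sqrt{105522} + 433055 = 433055 + 2 \sqrt{105522}$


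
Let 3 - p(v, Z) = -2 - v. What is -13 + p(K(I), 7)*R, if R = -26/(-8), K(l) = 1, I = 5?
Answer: 13/2 ≈ 6.5000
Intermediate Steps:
p(v, Z) = 5 + v (p(v, Z) = 3 - (-2 - v) = 3 + (2 + v) = 5 + v)
R = 13/4 (R = -26*(-1/8) = 13/4 ≈ 3.2500)
-13 + p(K(I), 7)*R = -13 + (5 + 1)*(13/4) = -13 + 6*(13/4) = -13 + 39/2 = 13/2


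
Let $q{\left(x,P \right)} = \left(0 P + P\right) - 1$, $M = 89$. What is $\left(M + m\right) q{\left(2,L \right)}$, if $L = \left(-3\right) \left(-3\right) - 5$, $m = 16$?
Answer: $315$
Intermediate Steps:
$L = 4$ ($L = 9 - 5 = 4$)
$q{\left(x,P \right)} = -1 + P$ ($q{\left(x,P \right)} = \left(0 + P\right) - 1 = P - 1 = -1 + P$)
$\left(M + m\right) q{\left(2,L \right)} = \left(89 + 16\right) \left(-1 + 4\right) = 105 \cdot 3 = 315$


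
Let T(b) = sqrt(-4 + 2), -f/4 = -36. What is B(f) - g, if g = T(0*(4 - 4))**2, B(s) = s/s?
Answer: 3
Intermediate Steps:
f = 144 (f = -4*(-36) = 144)
T(b) = I*sqrt(2) (T(b) = sqrt(-2) = I*sqrt(2))
B(s) = 1
g = -2 (g = (I*sqrt(2))**2 = -2)
B(f) - g = 1 - 1*(-2) = 1 + 2 = 3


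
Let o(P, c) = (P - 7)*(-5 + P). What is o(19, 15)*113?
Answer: 18984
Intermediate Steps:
o(P, c) = (-7 + P)*(-5 + P)
o(19, 15)*113 = (35 + 19**2 - 12*19)*113 = (35 + 361 - 228)*113 = 168*113 = 18984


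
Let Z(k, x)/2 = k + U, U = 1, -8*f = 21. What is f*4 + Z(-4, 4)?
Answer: -33/2 ≈ -16.500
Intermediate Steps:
f = -21/8 (f = -⅛*21 = -21/8 ≈ -2.6250)
Z(k, x) = 2 + 2*k (Z(k, x) = 2*(k + 1) = 2*(1 + k) = 2 + 2*k)
f*4 + Z(-4, 4) = -21/8*4 + (2 + 2*(-4)) = -21/2 + (2 - 8) = -21/2 - 6 = -33/2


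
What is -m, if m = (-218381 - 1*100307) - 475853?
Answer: 794541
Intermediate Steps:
m = -794541 (m = (-218381 - 100307) - 475853 = -318688 - 475853 = -794541)
-m = -1*(-794541) = 794541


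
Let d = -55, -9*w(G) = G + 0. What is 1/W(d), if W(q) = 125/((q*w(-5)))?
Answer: -11/45 ≈ -0.24444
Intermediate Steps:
w(G) = -G/9 (w(G) = -(G + 0)/9 = -G/9)
W(q) = 225/q (W(q) = 125/((q*(-⅑*(-5)))) = 125/((q*(5/9))) = 125/((5*q/9)) = 125*(9/(5*q)) = 225/q)
1/W(d) = 1/(225/(-55)) = 1/(225*(-1/55)) = 1/(-45/11) = -11/45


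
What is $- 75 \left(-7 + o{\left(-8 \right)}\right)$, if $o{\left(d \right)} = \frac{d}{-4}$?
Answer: $375$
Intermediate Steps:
$o{\left(d \right)} = - \frac{d}{4}$ ($o{\left(d \right)} = d \left(- \frac{1}{4}\right) = - \frac{d}{4}$)
$- 75 \left(-7 + o{\left(-8 \right)}\right) = - 75 \left(-7 - -2\right) = - 75 \left(-7 + 2\right) = \left(-75\right) \left(-5\right) = 375$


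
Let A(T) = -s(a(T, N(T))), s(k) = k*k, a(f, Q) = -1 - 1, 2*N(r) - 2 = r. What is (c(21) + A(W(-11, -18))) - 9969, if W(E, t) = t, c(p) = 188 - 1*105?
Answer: -9890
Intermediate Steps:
N(r) = 1 + r/2
a(f, Q) = -2
s(k) = k**2
c(p) = 83 (c(p) = 188 - 105 = 83)
A(T) = -4 (A(T) = -1*(-2)**2 = -1*4 = -4)
(c(21) + A(W(-11, -18))) - 9969 = (83 - 4) - 9969 = 79 - 9969 = -9890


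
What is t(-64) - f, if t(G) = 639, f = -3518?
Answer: 4157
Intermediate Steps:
t(-64) - f = 639 - 1*(-3518) = 639 + 3518 = 4157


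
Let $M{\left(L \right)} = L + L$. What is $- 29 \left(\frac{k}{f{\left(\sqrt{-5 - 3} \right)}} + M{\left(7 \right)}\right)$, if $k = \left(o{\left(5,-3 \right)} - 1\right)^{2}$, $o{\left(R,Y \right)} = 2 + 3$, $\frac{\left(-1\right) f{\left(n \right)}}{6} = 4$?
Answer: $- \frac{1160}{3} \approx -386.67$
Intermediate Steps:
$f{\left(n \right)} = -24$ ($f{\left(n \right)} = \left(-6\right) 4 = -24$)
$M{\left(L \right)} = 2 L$
$o{\left(R,Y \right)} = 5$
$k = 16$ ($k = \left(5 - 1\right)^{2} = 4^{2} = 16$)
$- 29 \left(\frac{k}{f{\left(\sqrt{-5 - 3} \right)}} + M{\left(7 \right)}\right) = - 29 \left(\frac{16}{-24} + 2 \cdot 7\right) = - 29 \left(16 \left(- \frac{1}{24}\right) + 14\right) = - 29 \left(- \frac{2}{3} + 14\right) = \left(-29\right) \frac{40}{3} = - \frac{1160}{3}$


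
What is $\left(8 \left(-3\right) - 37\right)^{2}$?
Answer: $3721$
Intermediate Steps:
$\left(8 \left(-3\right) - 37\right)^{2} = \left(-24 - 37\right)^{2} = \left(-61\right)^{2} = 3721$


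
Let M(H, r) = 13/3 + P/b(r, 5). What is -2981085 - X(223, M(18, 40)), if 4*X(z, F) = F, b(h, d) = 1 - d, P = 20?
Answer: -17886509/6 ≈ -2.9811e+6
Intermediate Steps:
M(H, r) = -⅔ (M(H, r) = 13/3 + 20/(1 - 1*5) = 13*(⅓) + 20/(1 - 5) = 13/3 + 20/(-4) = 13/3 + 20*(-¼) = 13/3 - 5 = -⅔)
X(z, F) = F/4
-2981085 - X(223, M(18, 40)) = -2981085 - (-2)/(4*3) = -2981085 - 1*(-⅙) = -2981085 + ⅙ = -17886509/6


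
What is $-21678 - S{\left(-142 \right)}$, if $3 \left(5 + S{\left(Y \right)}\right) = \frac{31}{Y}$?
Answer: $- \frac{9232667}{426} \approx -21673.0$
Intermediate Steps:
$S{\left(Y \right)} = -5 + \frac{31}{3 Y}$ ($S{\left(Y \right)} = -5 + \frac{31 \frac{1}{Y}}{3} = -5 + \frac{31}{3 Y}$)
$-21678 - S{\left(-142 \right)} = -21678 - \left(-5 + \frac{31}{3 \left(-142\right)}\right) = -21678 - \left(-5 + \frac{31}{3} \left(- \frac{1}{142}\right)\right) = -21678 - \left(-5 - \frac{31}{426}\right) = -21678 - - \frac{2161}{426} = -21678 + \frac{2161}{426} = - \frac{9232667}{426}$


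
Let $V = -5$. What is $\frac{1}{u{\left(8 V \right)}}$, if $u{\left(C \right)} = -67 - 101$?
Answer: $- \frac{1}{168} \approx -0.0059524$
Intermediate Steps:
$u{\left(C \right)} = -168$
$\frac{1}{u{\left(8 V \right)}} = \frac{1}{-168} = - \frac{1}{168}$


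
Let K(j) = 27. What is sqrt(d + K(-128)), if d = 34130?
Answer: sqrt(34157) ≈ 184.82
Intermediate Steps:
sqrt(d + K(-128)) = sqrt(34130 + 27) = sqrt(34157)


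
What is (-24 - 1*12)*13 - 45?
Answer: -513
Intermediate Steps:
(-24 - 1*12)*13 - 45 = (-24 - 12)*13 - 45 = -36*13 - 45 = -468 - 45 = -513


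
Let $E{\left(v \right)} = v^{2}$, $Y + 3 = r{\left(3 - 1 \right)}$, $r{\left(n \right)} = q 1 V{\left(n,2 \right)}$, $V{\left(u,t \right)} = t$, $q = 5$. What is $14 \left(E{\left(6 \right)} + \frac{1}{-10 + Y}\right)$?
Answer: $\frac{1498}{3} \approx 499.33$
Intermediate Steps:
$r{\left(n \right)} = 10$ ($r{\left(n \right)} = 5 \cdot 1 \cdot 2 = 5 \cdot 2 = 10$)
$Y = 7$ ($Y = -3 + 10 = 7$)
$14 \left(E{\left(6 \right)} + \frac{1}{-10 + Y}\right) = 14 \left(6^{2} + \frac{1}{-10 + 7}\right) = 14 \left(36 + \frac{1}{-3}\right) = 14 \left(36 - \frac{1}{3}\right) = 14 \cdot \frac{107}{3} = \frac{1498}{3}$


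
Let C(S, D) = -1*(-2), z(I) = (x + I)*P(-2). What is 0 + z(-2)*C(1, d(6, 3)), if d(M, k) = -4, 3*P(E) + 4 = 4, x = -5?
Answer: 0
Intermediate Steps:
P(E) = 0 (P(E) = -4/3 + (⅓)*4 = -4/3 + 4/3 = 0)
z(I) = 0 (z(I) = (-5 + I)*0 = 0)
C(S, D) = 2
0 + z(-2)*C(1, d(6, 3)) = 0 + 0*2 = 0 + 0 = 0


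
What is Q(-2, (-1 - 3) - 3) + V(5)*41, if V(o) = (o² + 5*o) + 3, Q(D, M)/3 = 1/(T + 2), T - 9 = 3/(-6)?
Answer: 15213/7 ≈ 2173.3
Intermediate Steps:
T = 17/2 (T = 9 + 3/(-6) = 9 + 3*(-⅙) = 9 - ½ = 17/2 ≈ 8.5000)
Q(D, M) = 2/7 (Q(D, M) = 3/(17/2 + 2) = 3/(21/2) = 3*(2/21) = 2/7)
V(o) = 3 + o² + 5*o
Q(-2, (-1 - 3) - 3) + V(5)*41 = 2/7 + (3 + 5² + 5*5)*41 = 2/7 + (3 + 25 + 25)*41 = 2/7 + 53*41 = 2/7 + 2173 = 15213/7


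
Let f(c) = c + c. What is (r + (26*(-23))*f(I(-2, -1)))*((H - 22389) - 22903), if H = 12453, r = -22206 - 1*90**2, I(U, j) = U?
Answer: 916667846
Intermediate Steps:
r = -30306 (r = -22206 - 1*8100 = -22206 - 8100 = -30306)
f(c) = 2*c
(r + (26*(-23))*f(I(-2, -1)))*((H - 22389) - 22903) = (-30306 + (26*(-23))*(2*(-2)))*((12453 - 22389) - 22903) = (-30306 - 598*(-4))*(-9936 - 22903) = (-30306 + 2392)*(-32839) = -27914*(-32839) = 916667846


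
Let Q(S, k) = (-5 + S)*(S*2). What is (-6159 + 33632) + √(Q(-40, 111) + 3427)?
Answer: 27473 + √7027 ≈ 27557.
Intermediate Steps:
Q(S, k) = 2*S*(-5 + S) (Q(S, k) = (-5 + S)*(2*S) = 2*S*(-5 + S))
(-6159 + 33632) + √(Q(-40, 111) + 3427) = (-6159 + 33632) + √(2*(-40)*(-5 - 40) + 3427) = 27473 + √(2*(-40)*(-45) + 3427) = 27473 + √(3600 + 3427) = 27473 + √7027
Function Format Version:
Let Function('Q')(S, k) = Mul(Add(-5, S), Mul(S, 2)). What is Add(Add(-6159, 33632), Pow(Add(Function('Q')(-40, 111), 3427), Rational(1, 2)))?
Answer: Add(27473, Pow(7027, Rational(1, 2))) ≈ 27557.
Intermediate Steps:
Function('Q')(S, k) = Mul(2, S, Add(-5, S)) (Function('Q')(S, k) = Mul(Add(-5, S), Mul(2, S)) = Mul(2, S, Add(-5, S)))
Add(Add(-6159, 33632), Pow(Add(Function('Q')(-40, 111), 3427), Rational(1, 2))) = Add(Add(-6159, 33632), Pow(Add(Mul(2, -40, Add(-5, -40)), 3427), Rational(1, 2))) = Add(27473, Pow(Add(Mul(2, -40, -45), 3427), Rational(1, 2))) = Add(27473, Pow(Add(3600, 3427), Rational(1, 2))) = Add(27473, Pow(7027, Rational(1, 2)))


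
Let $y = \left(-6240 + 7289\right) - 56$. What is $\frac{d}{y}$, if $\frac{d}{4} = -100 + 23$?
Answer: $- \frac{308}{993} \approx -0.31017$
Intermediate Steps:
$d = -308$ ($d = 4 \left(-100 + 23\right) = 4 \left(-77\right) = -308$)
$y = 993$ ($y = 1049 + \left(-5298 + 5242\right) = 1049 - 56 = 993$)
$\frac{d}{y} = - \frac{308}{993}$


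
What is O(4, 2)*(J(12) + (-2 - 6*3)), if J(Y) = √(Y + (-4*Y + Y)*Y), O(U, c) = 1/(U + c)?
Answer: -10/3 + I*√105/3 ≈ -3.3333 + 3.4156*I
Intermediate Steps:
J(Y) = √(Y - 3*Y²) (J(Y) = √(Y + (-3*Y)*Y) = √(Y - 3*Y²))
O(4, 2)*(J(12) + (-2 - 6*3)) = (√(12*(1 - 3*12)) + (-2 - 6*3))/(4 + 2) = (√(12*(1 - 36)) + (-2 - 18))/6 = (√(12*(-35)) - 20)/6 = (√(-420) - 20)/6 = (2*I*√105 - 20)/6 = (-20 + 2*I*√105)/6 = -10/3 + I*√105/3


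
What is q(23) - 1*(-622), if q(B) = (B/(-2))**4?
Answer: 289793/16 ≈ 18112.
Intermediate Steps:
q(B) = B**4/16 (q(B) = (B*(-1/2))**4 = (-B/2)**4 = B**4/16)
q(23) - 1*(-622) = (1/16)*23**4 - 1*(-622) = (1/16)*279841 + 622 = 279841/16 + 622 = 289793/16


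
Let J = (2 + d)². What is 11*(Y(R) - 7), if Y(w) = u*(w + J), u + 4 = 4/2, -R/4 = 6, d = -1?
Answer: 429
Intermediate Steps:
J = 1 (J = (2 - 1)² = 1² = 1)
R = -24 (R = -4*6 = -24)
u = -2 (u = -4 + 4/2 = -4 + 4*(½) = -4 + 2 = -2)
Y(w) = -2 - 2*w (Y(w) = -2*(w + 1) = -2*(1 + w) = -2 - 2*w)
11*(Y(R) - 7) = 11*((-2 - 2*(-24)) - 7) = 11*((-2 + 48) - 7) = 11*(46 - 7) = 11*39 = 429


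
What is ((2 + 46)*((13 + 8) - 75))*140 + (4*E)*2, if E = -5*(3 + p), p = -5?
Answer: -362800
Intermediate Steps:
E = 10 (E = -5*(3 - 5) = -5*(-2) = 10)
((2 + 46)*((13 + 8) - 75))*140 + (4*E)*2 = ((2 + 46)*((13 + 8) - 75))*140 + (4*10)*2 = (48*(21 - 75))*140 + 40*2 = (48*(-54))*140 + 80 = -2592*140 + 80 = -362880 + 80 = -362800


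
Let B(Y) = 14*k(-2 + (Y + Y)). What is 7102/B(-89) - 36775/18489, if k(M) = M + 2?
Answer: -111476089/23037294 ≈ -4.8389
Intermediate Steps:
k(M) = 2 + M
B(Y) = 28*Y (B(Y) = 14*(2 + (-2 + (Y + Y))) = 14*(2 + (-2 + 2*Y)) = 14*(2*Y) = 28*Y)
7102/B(-89) - 36775/18489 = 7102/((28*(-89))) - 36775/18489 = 7102/(-2492) - 36775*1/18489 = 7102*(-1/2492) - 36775/18489 = -3551/1246 - 36775/18489 = -111476089/23037294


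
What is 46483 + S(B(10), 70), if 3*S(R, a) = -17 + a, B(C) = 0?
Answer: 139502/3 ≈ 46501.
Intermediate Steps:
S(R, a) = -17/3 + a/3 (S(R, a) = (-17 + a)/3 = -17/3 + a/3)
46483 + S(B(10), 70) = 46483 + (-17/3 + (1/3)*70) = 46483 + (-17/3 + 70/3) = 46483 + 53/3 = 139502/3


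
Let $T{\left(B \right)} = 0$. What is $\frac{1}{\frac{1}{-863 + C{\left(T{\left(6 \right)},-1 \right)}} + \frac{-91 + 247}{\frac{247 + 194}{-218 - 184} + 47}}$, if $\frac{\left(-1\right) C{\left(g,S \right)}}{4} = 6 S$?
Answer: $\frac{5160689}{17532305} \approx 0.29435$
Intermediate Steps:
$C{\left(g,S \right)} = - 24 S$ ($C{\left(g,S \right)} = - 4 \cdot 6 S = - 24 S$)
$\frac{1}{\frac{1}{-863 + C{\left(T{\left(6 \right)},-1 \right)}} + \frac{-91 + 247}{\frac{247 + 194}{-218 - 184} + 47}} = \frac{1}{\frac{1}{-863 - -24} + \frac{-91 + 247}{\frac{247 + 194}{-218 - 184} + 47}} = \frac{1}{\frac{1}{-863 + 24} + \frac{156}{\frac{441}{-402} + 47}} = \frac{1}{\frac{1}{-839} + \frac{156}{441 \left(- \frac{1}{402}\right) + 47}} = \frac{1}{- \frac{1}{839} + \frac{156}{- \frac{147}{134} + 47}} = \frac{1}{- \frac{1}{839} + \frac{156}{\frac{6151}{134}}} = \frac{1}{- \frac{1}{839} + 156 \cdot \frac{134}{6151}} = \frac{1}{- \frac{1}{839} + \frac{20904}{6151}} = \frac{1}{\frac{17532305}{5160689}} = \frac{5160689}{17532305}$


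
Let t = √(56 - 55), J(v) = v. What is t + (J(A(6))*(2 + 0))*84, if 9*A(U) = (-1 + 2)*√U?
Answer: 1 + 56*√6/3 ≈ 46.724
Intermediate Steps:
A(U) = √U/9 (A(U) = ((-1 + 2)*√U)/9 = (1*√U)/9 = √U/9)
t = 1 (t = √1 = 1)
t + (J(A(6))*(2 + 0))*84 = 1 + ((√6/9)*(2 + 0))*84 = 1 + ((√6/9)*2)*84 = 1 + (2*√6/9)*84 = 1 + 56*√6/3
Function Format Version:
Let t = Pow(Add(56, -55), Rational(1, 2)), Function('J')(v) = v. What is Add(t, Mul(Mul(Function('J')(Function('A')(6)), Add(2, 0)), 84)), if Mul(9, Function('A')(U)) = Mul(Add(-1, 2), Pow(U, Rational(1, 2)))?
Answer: Add(1, Mul(Rational(56, 3), Pow(6, Rational(1, 2)))) ≈ 46.724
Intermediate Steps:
Function('A')(U) = Mul(Rational(1, 9), Pow(U, Rational(1, 2))) (Function('A')(U) = Mul(Rational(1, 9), Mul(Add(-1, 2), Pow(U, Rational(1, 2)))) = Mul(Rational(1, 9), Mul(1, Pow(U, Rational(1, 2)))) = Mul(Rational(1, 9), Pow(U, Rational(1, 2))))
t = 1 (t = Pow(1, Rational(1, 2)) = 1)
Add(t, Mul(Mul(Function('J')(Function('A')(6)), Add(2, 0)), 84)) = Add(1, Mul(Mul(Mul(Rational(1, 9), Pow(6, Rational(1, 2))), Add(2, 0)), 84)) = Add(1, Mul(Mul(Mul(Rational(1, 9), Pow(6, Rational(1, 2))), 2), 84)) = Add(1, Mul(Mul(Rational(2, 9), Pow(6, Rational(1, 2))), 84)) = Add(1, Mul(Rational(56, 3), Pow(6, Rational(1, 2))))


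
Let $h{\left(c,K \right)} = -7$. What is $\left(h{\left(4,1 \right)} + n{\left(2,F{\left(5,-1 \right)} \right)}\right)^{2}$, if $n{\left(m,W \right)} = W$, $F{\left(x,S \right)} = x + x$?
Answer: $9$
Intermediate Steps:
$F{\left(x,S \right)} = 2 x$
$\left(h{\left(4,1 \right)} + n{\left(2,F{\left(5,-1 \right)} \right)}\right)^{2} = \left(-7 + 2 \cdot 5\right)^{2} = \left(-7 + 10\right)^{2} = 3^{2} = 9$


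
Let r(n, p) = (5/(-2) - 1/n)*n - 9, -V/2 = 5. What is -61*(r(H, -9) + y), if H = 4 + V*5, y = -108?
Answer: 183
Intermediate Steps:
V = -10 (V = -2*5 = -10)
H = -46 (H = 4 - 10*5 = 4 - 50 = -46)
r(n, p) = -9 + n*(-5/2 - 1/n) (r(n, p) = (5*(-½) - 1/n)*n - 9 = (-5/2 - 1/n)*n - 9 = n*(-5/2 - 1/n) - 9 = -9 + n*(-5/2 - 1/n))
-61*(r(H, -9) + y) = -61*((-10 - 5/2*(-46)) - 108) = -61*((-10 + 115) - 108) = -61*(105 - 108) = -61*(-3) = 183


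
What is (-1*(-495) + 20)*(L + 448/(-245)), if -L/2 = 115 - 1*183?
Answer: 483688/7 ≈ 69098.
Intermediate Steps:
L = 136 (L = -2*(115 - 1*183) = -2*(115 - 183) = -2*(-68) = 136)
(-1*(-495) + 20)*(L + 448/(-245)) = (-1*(-495) + 20)*(136 + 448/(-245)) = (495 + 20)*(136 + 448*(-1/245)) = 515*(136 - 64/35) = 515*(4696/35) = 483688/7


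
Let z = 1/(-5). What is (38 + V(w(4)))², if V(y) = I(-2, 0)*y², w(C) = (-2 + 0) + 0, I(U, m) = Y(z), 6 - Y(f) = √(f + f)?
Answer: 19188/5 - 496*I*√10/5 ≈ 3837.6 - 313.7*I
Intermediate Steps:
z = -⅕ ≈ -0.20000
Y(f) = 6 - √2*√f (Y(f) = 6 - √(f + f) = 6 - √(2*f) = 6 - √2*√f)
I(U, m) = 6 - I*√10/5 (I(U, m) = 6 - √2*√(-⅕) = 6 - √2*I*√5/5 = 6 - I*√10/5)
w(C) = -2 (w(C) = -2 + 0 = -2)
V(y) = y²*(6 - I*√10/5) (V(y) = (6 - I*√10/5)*y² = y²*(6 - I*√10/5))
(38 + V(w(4)))² = (38 + (⅕)*(-2)²*(30 - I*√10))² = (38 + (⅕)*4*(30 - I*√10))² = (38 + (24 - 4*I*√10/5))² = (62 - 4*I*√10/5)²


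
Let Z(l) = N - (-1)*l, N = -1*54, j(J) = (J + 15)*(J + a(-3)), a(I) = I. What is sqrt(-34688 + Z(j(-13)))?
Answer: I*sqrt(34774) ≈ 186.48*I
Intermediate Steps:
j(J) = (-3 + J)*(15 + J) (j(J) = (J + 15)*(J - 3) = (15 + J)*(-3 + J) = (-3 + J)*(15 + J))
N = -54
Z(l) = -54 + l (Z(l) = -54 - (-1)*l = -54 + l)
sqrt(-34688 + Z(j(-13))) = sqrt(-34688 + (-54 + (-45 + (-13)**2 + 12*(-13)))) = sqrt(-34688 + (-54 + (-45 + 169 - 156))) = sqrt(-34688 + (-54 - 32)) = sqrt(-34688 - 86) = sqrt(-34774) = I*sqrt(34774)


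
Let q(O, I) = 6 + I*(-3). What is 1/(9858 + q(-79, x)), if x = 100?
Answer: 1/9564 ≈ 0.00010456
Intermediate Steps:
q(O, I) = 6 - 3*I
1/(9858 + q(-79, x)) = 1/(9858 + (6 - 3*100)) = 1/(9858 + (6 - 300)) = 1/(9858 - 294) = 1/9564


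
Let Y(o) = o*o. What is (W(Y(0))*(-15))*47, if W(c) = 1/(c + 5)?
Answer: -141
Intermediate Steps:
Y(o) = o²
W(c) = 1/(5 + c)
(W(Y(0))*(-15))*47 = (-15/(5 + 0²))*47 = (-15/(5 + 0))*47 = (-15/5)*47 = ((⅕)*(-15))*47 = -3*47 = -141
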